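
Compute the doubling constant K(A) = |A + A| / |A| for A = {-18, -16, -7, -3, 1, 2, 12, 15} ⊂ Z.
K = |A + A| / |A| = 32/8 = 4

Enumerate A + A = {a + b : a, b ∈ A}. With |A| = 8, there are |A|^2 = 64 ordered sum pairs; collecting distinct values, A + A = {-36, -34, -32, -25, -23, -21, -19, -17, -16, -15, -14, -10, -6, -5, -4, -3, -2, -1, 2, 3, 4, 5, 8, 9, 12, 13, 14, 16, 17, 24, 27, 30}, so |A + A| = 32. Thus K = 32/8 = 4. For comparison, the minimum possible |A + A| over all 8-element sets is 2·8 − 1 = 15 (so min K = 15/8), attained only by arithmetic progressions.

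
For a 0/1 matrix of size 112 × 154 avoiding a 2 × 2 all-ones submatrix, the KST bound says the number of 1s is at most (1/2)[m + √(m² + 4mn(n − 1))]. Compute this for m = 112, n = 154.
z(112, 154; 2, 2) ≤ (1/2)[112 + √(112² + 4·112·154·153)] = (1/2)[112 + √10568320] = 1681.4476

Kővári–Sós–Turán: let r_1, ..., r_112 be the row sums and z = Σ r_i the total number of 1s. Each pair of columns can share at most one row with both entries 1 (else a 2×2 all-ones block appears), so Σ_i C(r_i, 2) ≤ C(154, 2) = 11781. By convexity Σ_i C(r_i, 2) ≥ 112·C(z/112, 2) = z(z − 112)/(2·112), giving z² − 112z − 112·154·153 ≤ 0 and hence z ≤ (1/2)[112 + √(12544 + 4·2638944)] = (1/2)[112 + √10568320] ≈ (1/2)(112 + 3250.8953) = 1681.4476.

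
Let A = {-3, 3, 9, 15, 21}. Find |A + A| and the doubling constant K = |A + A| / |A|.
K = |A + A| / |A| = 9/5

Enumerate A + A = {a + b : a, b ∈ A}. With |A| = 5, there are |A|^2 = 25 ordered sum pairs; collecting distinct values, A + A = {-6, 0, 6, 12, 18, 24, 30, 36, 42}, so |A + A| = 9. Thus K = 9/5. Here |A + A| = 2|A| − 1 = 9, the minimum possible — so K = 9/5 is minimal, which holds iff A is an arithmetic progression.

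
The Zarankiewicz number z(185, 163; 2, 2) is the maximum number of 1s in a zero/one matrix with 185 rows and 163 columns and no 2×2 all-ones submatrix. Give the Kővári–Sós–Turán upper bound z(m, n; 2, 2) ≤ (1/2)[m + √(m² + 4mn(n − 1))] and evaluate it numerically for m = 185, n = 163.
z(185, 163; 2, 2) ≤ (1/2)[185 + √(185² + 4·185·163·162)] = (1/2)[185 + √19574665] = 2304.6633

Kővári–Sós–Turán: let r_1, ..., r_185 be the row sums and z = Σ r_i the total number of 1s. Each pair of columns can share at most one row with both entries 1 (else a 2×2 all-ones block appears), so Σ_i C(r_i, 2) ≤ C(163, 2) = 13203. By convexity Σ_i C(r_i, 2) ≥ 185·C(z/185, 2) = z(z − 185)/(2·185), giving z² − 185z − 185·163·162 ≤ 0 and hence z ≤ (1/2)[185 + √(34225 + 4·4885110)] = (1/2)[185 + √19574665] ≈ (1/2)(185 + 4424.3265) = 2304.6633.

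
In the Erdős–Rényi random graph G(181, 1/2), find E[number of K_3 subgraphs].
E[# K_3] = C(181, 3) · (1/2)^C(3, 2) = 971970 / 2^3 = 485985/4 = 121496.25

For each 3-subset S of vertices (there are C(181, 3) = 971970 such S), let X_S = 1 if S induces a K_3 (all C(3, 2) = 3 edges present). Then P(X_S = 1) = (1/2)^3 = 1/8. By linearity of expectation, E[# K_3] = C(181, 3) · (1/2)^3 = 971970 / 8 = 485985/4 = 121496.25.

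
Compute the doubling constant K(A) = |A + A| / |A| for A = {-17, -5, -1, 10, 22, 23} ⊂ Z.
K = |A + A| / |A| = 20/6 = 10/3

Enumerate A + A = {a + b : a, b ∈ A}. With |A| = 6, there are |A|^2 = 36 ordered sum pairs; collecting distinct values, A + A = {-34, -22, -18, -10, -7, -6, -2, 5, 6, 9, 17, 18, 20, 21, 22, 32, 33, 44, 45, 46}, so |A + A| = 20. Thus K = 20/6 = 10/3. For comparison, the minimum possible |A + A| over all 6-element sets is 2·6 − 1 = 11 (so min K = 11/6), attained only by arithmetic progressions.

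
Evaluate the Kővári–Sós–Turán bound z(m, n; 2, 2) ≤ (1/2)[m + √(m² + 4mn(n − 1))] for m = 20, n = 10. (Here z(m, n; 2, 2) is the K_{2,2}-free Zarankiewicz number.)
z(20, 10; 2, 2) ≤ (1/2)[20 + √(20² + 4·20·10·9)] = (1/2)[20 + √7600] = 53.589

Kővári–Sós–Turán: let r_1, ..., r_20 be the row sums and z = Σ r_i the total number of 1s. Each pair of columns can share at most one row with both entries 1 (else a 2×2 all-ones block appears), so Σ_i C(r_i, 2) ≤ C(10, 2) = 45. By convexity Σ_i C(r_i, 2) ≥ 20·C(z/20, 2) = z(z − 20)/(2·20), giving z² − 20z − 20·10·9 ≤ 0 and hence z ≤ (1/2)[20 + √(400 + 4·1800)] = (1/2)[20 + √7600] ≈ (1/2)(20 + 87.178) = 53.589.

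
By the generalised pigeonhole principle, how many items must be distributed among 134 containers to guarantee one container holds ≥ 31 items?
n = (31 − 1)·134 + 1 = 4021

By the generalised pigeonhole principle, to guarantee some box contains ≥ r objects we need more than (r − 1) · k objects total. Threshold: n = (r − 1) · k + 1. With r = 31 and k = 134: n = 30 · 134 + 1 = 4020 + 1 = 4021. For n = 4020 = 30 · 134, we can put exactly 30 objects in every box, avoiding 31 in any single one — so 4021 is tight.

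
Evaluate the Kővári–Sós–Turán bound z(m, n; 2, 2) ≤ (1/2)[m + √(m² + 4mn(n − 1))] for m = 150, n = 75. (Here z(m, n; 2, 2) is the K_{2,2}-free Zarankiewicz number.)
z(150, 75; 2, 2) ≤ (1/2)[150 + √(150² + 4·150·75·74)] = (1/2)[150 + √3352500] = 990.4917

Kővári–Sós–Turán: let r_1, ..., r_150 be the row sums and z = Σ r_i the total number of 1s. Each pair of columns can share at most one row with both entries 1 (else a 2×2 all-ones block appears), so Σ_i C(r_i, 2) ≤ C(75, 2) = 2775. By convexity Σ_i C(r_i, 2) ≥ 150·C(z/150, 2) = z(z − 150)/(2·150), giving z² − 150z − 150·75·74 ≤ 0 and hence z ≤ (1/2)[150 + √(22500 + 4·832500)] = (1/2)[150 + √3352500] ≈ (1/2)(150 + 1830.9833) = 990.4917.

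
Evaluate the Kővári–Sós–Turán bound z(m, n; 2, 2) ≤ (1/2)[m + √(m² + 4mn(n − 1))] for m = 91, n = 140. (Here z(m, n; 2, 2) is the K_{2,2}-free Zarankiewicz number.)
z(91, 140; 2, 2) ≤ (1/2)[91 + √(91² + 4·91·140·139)] = (1/2)[91 + √7091721] = 1377.0143

Kővári–Sós–Turán: let r_1, ..., r_91 be the row sums and z = Σ r_i the total number of 1s. Each pair of columns can share at most one row with both entries 1 (else a 2×2 all-ones block appears), so Σ_i C(r_i, 2) ≤ C(140, 2) = 9730. By convexity Σ_i C(r_i, 2) ≥ 91·C(z/91, 2) = z(z − 91)/(2·91), giving z² − 91z − 91·140·139 ≤ 0 and hence z ≤ (1/2)[91 + √(8281 + 4·1770860)] = (1/2)[91 + √7091721] ≈ (1/2)(91 + 2663.0285) = 1377.0143.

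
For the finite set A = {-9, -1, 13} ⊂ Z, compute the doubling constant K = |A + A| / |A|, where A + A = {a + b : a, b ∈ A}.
K = |A + A| / |A| = 6/3 = 2

Enumerate A + A = {a + b : a, b ∈ A}. With |A| = 3, there are |A|^2 = 9 ordered sum pairs; collecting distinct values, A + A = {-18, -10, -2, 4, 12, 26}, so |A + A| = 6. Thus K = 6/3 = 2. For comparison, the minimum possible |A + A| over all 3-element sets is 2·3 − 1 = 5 (so min K = 5/3), attained only by arithmetic progressions.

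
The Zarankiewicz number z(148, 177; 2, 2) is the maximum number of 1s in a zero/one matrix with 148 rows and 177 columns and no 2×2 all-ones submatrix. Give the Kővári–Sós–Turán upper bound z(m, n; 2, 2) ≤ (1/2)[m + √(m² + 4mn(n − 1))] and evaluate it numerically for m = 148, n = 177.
z(148, 177; 2, 2) ≤ (1/2)[148 + √(148² + 4·148·177·176)] = (1/2)[148 + √18463888] = 2222.4813

Kővári–Sós–Turán: let r_1, ..., r_148 be the row sums and z = Σ r_i the total number of 1s. Each pair of columns can share at most one row with both entries 1 (else a 2×2 all-ones block appears), so Σ_i C(r_i, 2) ≤ C(177, 2) = 15576. By convexity Σ_i C(r_i, 2) ≥ 148·C(z/148, 2) = z(z − 148)/(2·148), giving z² − 148z − 148·177·176 ≤ 0 and hence z ≤ (1/2)[148 + √(21904 + 4·4610496)] = (1/2)[148 + √18463888] ≈ (1/2)(148 + 4296.9626) = 2222.4813.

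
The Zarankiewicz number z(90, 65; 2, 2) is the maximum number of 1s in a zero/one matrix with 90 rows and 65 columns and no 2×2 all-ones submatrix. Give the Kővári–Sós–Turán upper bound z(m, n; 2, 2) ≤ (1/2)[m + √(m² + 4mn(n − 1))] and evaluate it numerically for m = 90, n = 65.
z(90, 65; 2, 2) ≤ (1/2)[90 + √(90² + 4·90·65·64)] = (1/2)[90 + √1505700] = 658.5348

Kővári–Sós–Turán: let r_1, ..., r_90 be the row sums and z = Σ r_i the total number of 1s. Each pair of columns can share at most one row with both entries 1 (else a 2×2 all-ones block appears), so Σ_i C(r_i, 2) ≤ C(65, 2) = 2080. By convexity Σ_i C(r_i, 2) ≥ 90·C(z/90, 2) = z(z − 90)/(2·90), giving z² − 90z − 90·65·64 ≤ 0 and hence z ≤ (1/2)[90 + √(8100 + 4·374400)] = (1/2)[90 + √1505700] ≈ (1/2)(90 + 1227.0697) = 658.5348.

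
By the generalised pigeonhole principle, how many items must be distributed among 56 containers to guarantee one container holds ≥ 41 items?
n = (41 − 1)·56 + 1 = 2241

By the generalised pigeonhole principle, to guarantee some box contains ≥ r objects we need more than (r − 1) · k objects total. Threshold: n = (r − 1) · k + 1. With r = 41 and k = 56: n = 40 · 56 + 1 = 2240 + 1 = 2241. For n = 2240 = 40 · 56, we can put exactly 40 objects in every box, avoiding 41 in any single one — so 2241 is tight.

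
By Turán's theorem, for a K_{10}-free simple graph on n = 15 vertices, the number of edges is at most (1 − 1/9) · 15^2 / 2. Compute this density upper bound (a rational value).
Turán density bound = (8/9) · 15^2/2 = 100

Turán's theorem: ex(n, K_{r+1}) is achieved by the complete r-partite Turán graph T(n, r) with parts as balanced as possible, and is at most (1 − 1/r) · n^2/2. For r = 9, n = 15: the density bound is (8/9) · 225/2 = 100. The integer-valued extremum is e(T(15, 9)) = 99, which is strictly less than the density bound 100 since 9 ∤ 15 (the parts of T(15, 9) cannot all be equal).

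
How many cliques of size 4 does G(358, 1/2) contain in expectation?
E[# K_4] = C(358, 4) · (1/2)^C(4, 2) = 673005095 / 2^6 = 10515704.609375

For each 4-subset S of vertices (there are C(358, 4) = 673005095 such S), let X_S = 1 if S induces a K_4 (all C(4, 2) = 6 edges present). Then P(X_S = 1) = (1/2)^6 = 1/64. By linearity of expectation, E[# K_4] = C(358, 4) · (1/2)^6 = 673005095 / 64 = 10515704.609375.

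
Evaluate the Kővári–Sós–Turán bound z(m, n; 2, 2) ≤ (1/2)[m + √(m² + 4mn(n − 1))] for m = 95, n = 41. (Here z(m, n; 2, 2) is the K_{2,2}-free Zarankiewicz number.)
z(95, 41; 2, 2) ≤ (1/2)[95 + √(95² + 4·95·41·40)] = (1/2)[95 + √632225] = 445.0629

Kővári–Sós–Turán: let r_1, ..., r_95 be the row sums and z = Σ r_i the total number of 1s. Each pair of columns can share at most one row with both entries 1 (else a 2×2 all-ones block appears), so Σ_i C(r_i, 2) ≤ C(41, 2) = 820. By convexity Σ_i C(r_i, 2) ≥ 95·C(z/95, 2) = z(z − 95)/(2·95), giving z² − 95z − 95·41·40 ≤ 0 and hence z ≤ (1/2)[95 + √(9025 + 4·155800)] = (1/2)[95 + √632225] ≈ (1/2)(95 + 795.1258) = 445.0629.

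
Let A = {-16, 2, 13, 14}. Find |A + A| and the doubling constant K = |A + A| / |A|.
K = |A + A| / |A| = 10/4 = 5/2

Enumerate A + A = {a + b : a, b ∈ A}. With |A| = 4, there are |A|^2 = 16 ordered sum pairs; collecting distinct values, A + A = {-32, -14, -3, -2, 4, 15, 16, 26, 27, 28}, so |A + A| = 10. Thus K = 10/4 = 5/2. For comparison, the minimum possible |A + A| over all 4-element sets is 2·4 − 1 = 7 (so min K = 7/4), attained only by arithmetic progressions.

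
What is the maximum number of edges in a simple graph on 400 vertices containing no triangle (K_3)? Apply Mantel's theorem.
ex(400, K_3) = ⌊400^2/4⌋ = 40000

Mantel (1907): a triangle-free graph on n vertices has at most ⌊n^2/4⌋ edges, with equality for the complete bipartite graph K_{⌊n/2⌋, ⌈n/2⌉}. For n = 400: ⌊400^2/4⌋ = ⌊160000/4⌋ = 40000. The extremal graph is K_{200, 200}, which has 200·200 = 40000 edges.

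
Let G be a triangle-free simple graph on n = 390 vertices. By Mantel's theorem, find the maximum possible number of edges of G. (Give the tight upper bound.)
ex(390, K_3) = ⌊390^2/4⌋ = 38025

Mantel (1907): a triangle-free graph on n vertices has at most ⌊n^2/4⌋ edges, with equality for the complete bipartite graph K_{⌊n/2⌋, ⌈n/2⌉}. For n = 390: ⌊390^2/4⌋ = ⌊152100/4⌋ = 38025. The extremal graph is K_{195, 195}, which has 195·195 = 38025 edges.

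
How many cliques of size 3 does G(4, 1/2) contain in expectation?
E[# K_3] = C(4, 3) · (1/2)^C(3, 2) = 4 / 2^3 = 1/2 = 0.5

For each 3-subset S of vertices (there are C(4, 3) = 4 such S), let X_S = 1 if S induces a K_3 (all C(3, 2) = 3 edges present). Then P(X_S = 1) = (1/2)^3 = 1/8. By linearity of expectation, E[# K_3] = C(4, 3) · (1/2)^3 = 4 / 8 = 1/2 = 0.5.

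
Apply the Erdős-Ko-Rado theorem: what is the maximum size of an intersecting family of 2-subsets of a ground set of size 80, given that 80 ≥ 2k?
max |F| = C(79, 1) = 79

The Erdős-Ko-Rado theorem states: for n ≥ 2k, an intersecting family of k-subsets of an n-element set has size at most C(n − 1, k − 1), with equality for 'star' families {A ⊆ [n] : |A| = k, i ∈ A} (fix an element i). For n = 80, k = 2: C(79, 1) = 79.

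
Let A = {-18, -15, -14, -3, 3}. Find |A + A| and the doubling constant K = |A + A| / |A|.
K = |A + A| / |A| = 15/5 = 3

Enumerate A + A = {a + b : a, b ∈ A}. With |A| = 5, there are |A|^2 = 25 ordered sum pairs; collecting distinct values, A + A = {-36, -33, -32, -30, -29, -28, -21, -18, -17, -15, -12, -11, -6, 0, 6}, so |A + A| = 15. Thus K = 15/5 = 3. For comparison, the minimum possible |A + A| over all 5-element sets is 2·5 − 1 = 9 (so min K = 9/5), attained only by arithmetic progressions.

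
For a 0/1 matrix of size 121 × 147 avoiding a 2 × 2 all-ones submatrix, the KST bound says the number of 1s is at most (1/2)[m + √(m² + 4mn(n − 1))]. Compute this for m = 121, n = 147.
z(121, 147; 2, 2) ≤ (1/2)[121 + √(121² + 4·121·147·146)] = (1/2)[121 + √10402249] = 1673.1259

Kővári–Sós–Turán: let r_1, ..., r_121 be the row sums and z = Σ r_i the total number of 1s. Each pair of columns can share at most one row with both entries 1 (else a 2×2 all-ones block appears), so Σ_i C(r_i, 2) ≤ C(147, 2) = 10731. By convexity Σ_i C(r_i, 2) ≥ 121·C(z/121, 2) = z(z − 121)/(2·121), giving z² − 121z − 121·147·146 ≤ 0 and hence z ≤ (1/2)[121 + √(14641 + 4·2596902)] = (1/2)[121 + √10402249] ≈ (1/2)(121 + 3225.2518) = 1673.1259.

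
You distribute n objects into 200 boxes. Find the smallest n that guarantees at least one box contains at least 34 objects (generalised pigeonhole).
n = (34 − 1)·200 + 1 = 6601

By the generalised pigeonhole principle, to guarantee some box contains ≥ r objects we need more than (r − 1) · k objects total. Threshold: n = (r − 1) · k + 1. With r = 34 and k = 200: n = 33 · 200 + 1 = 6600 + 1 = 6601. For n = 6600 = 33 · 200, we can put exactly 33 objects in every box, avoiding 34 in any single one — so 6601 is tight.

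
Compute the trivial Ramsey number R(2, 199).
R(2, 199) = 199

R(2, k) = k for all k ≥ 2: in a 2-colouring of K_k, either some edge is red (a red K_2) or all edges are blue (a blue K_k). And K_{198} coloured all-blue has no blue K_199, so R(2, 199) > 198. Hence R(2, 199) = 199.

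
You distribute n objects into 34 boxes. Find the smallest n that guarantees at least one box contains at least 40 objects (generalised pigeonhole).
n = (40 − 1)·34 + 1 = 1327

By the generalised pigeonhole principle, to guarantee some box contains ≥ r objects we need more than (r − 1) · k objects total. Threshold: n = (r − 1) · k + 1. With r = 40 and k = 34: n = 39 · 34 + 1 = 1326 + 1 = 1327. For n = 1326 = 39 · 34, we can put exactly 39 objects in every box, avoiding 40 in any single one — so 1327 is tight.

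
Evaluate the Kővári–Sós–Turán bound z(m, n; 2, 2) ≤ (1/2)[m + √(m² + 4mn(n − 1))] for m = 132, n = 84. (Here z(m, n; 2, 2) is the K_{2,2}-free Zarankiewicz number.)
z(132, 84; 2, 2) ≤ (1/2)[132 + √(132² + 4·132·84·83)] = (1/2)[132 + √3698640] = 1027.5924

Kővári–Sós–Turán: let r_1, ..., r_132 be the row sums and z = Σ r_i the total number of 1s. Each pair of columns can share at most one row with both entries 1 (else a 2×2 all-ones block appears), so Σ_i C(r_i, 2) ≤ C(84, 2) = 3486. By convexity Σ_i C(r_i, 2) ≥ 132·C(z/132, 2) = z(z − 132)/(2·132), giving z² − 132z − 132·84·83 ≤ 0 and hence z ≤ (1/2)[132 + √(17424 + 4·920304)] = (1/2)[132 + √3698640] ≈ (1/2)(132 + 1923.1849) = 1027.5924.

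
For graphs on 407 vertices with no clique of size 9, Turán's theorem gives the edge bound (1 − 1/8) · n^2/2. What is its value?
Turán density bound = (7/8) · 407^2/2 = 1159543/16 ≈ 72471.4375

Turán's theorem: ex(n, K_{r+1}) is achieved by the complete r-partite Turán graph T(n, r) with parts as balanced as possible, and is at most (1 − 1/r) · n^2/2. For r = 8, n = 407: the density bound is (7/8) · 165649/2 = 1159543/16 ≈ 72471.4375. The integer-valued extremum is e(T(407, 8)) = 72471, which is strictly less than the density bound 1159543/16 since 8 ∤ 407 (the parts of T(407, 8) cannot all be equal).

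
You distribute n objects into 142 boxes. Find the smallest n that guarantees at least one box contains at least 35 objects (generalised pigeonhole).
n = (35 − 1)·142 + 1 = 4829

By the generalised pigeonhole principle, to guarantee some box contains ≥ r objects we need more than (r − 1) · k objects total. Threshold: n = (r − 1) · k + 1. With r = 35 and k = 142: n = 34 · 142 + 1 = 4828 + 1 = 4829. For n = 4828 = 34 · 142, we can put exactly 34 objects in every box, avoiding 35 in any single one — so 4829 is tight.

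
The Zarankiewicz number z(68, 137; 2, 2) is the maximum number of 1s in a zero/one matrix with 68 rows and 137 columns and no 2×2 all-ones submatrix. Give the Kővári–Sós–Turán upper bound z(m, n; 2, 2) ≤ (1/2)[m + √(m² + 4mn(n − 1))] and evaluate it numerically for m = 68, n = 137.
z(68, 137; 2, 2) ≤ (1/2)[68 + √(68² + 4·68·137·136)] = (1/2)[68 + √5072528] = 1160.1137

Kővári–Sós–Turán: let r_1, ..., r_68 be the row sums and z = Σ r_i the total number of 1s. Each pair of columns can share at most one row with both entries 1 (else a 2×2 all-ones block appears), so Σ_i C(r_i, 2) ≤ C(137, 2) = 9316. By convexity Σ_i C(r_i, 2) ≥ 68·C(z/68, 2) = z(z − 68)/(2·68), giving z² − 68z − 68·137·136 ≤ 0 and hence z ≤ (1/2)[68 + √(4624 + 4·1266976)] = (1/2)[68 + √5072528] ≈ (1/2)(68 + 2252.2273) = 1160.1137.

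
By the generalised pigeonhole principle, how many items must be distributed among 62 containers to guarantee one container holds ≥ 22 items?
n = (22 − 1)·62 + 1 = 1303

By the generalised pigeonhole principle, to guarantee some box contains ≥ r objects we need more than (r − 1) · k objects total. Threshold: n = (r − 1) · k + 1. With r = 22 and k = 62: n = 21 · 62 + 1 = 1302 + 1 = 1303. For n = 1302 = 21 · 62, we can put exactly 21 objects in every box, avoiding 22 in any single one — so 1303 is tight.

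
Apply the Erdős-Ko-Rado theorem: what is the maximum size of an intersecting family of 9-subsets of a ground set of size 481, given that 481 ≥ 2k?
max |F| = C(480, 8) = 65908669977641700

The Erdős-Ko-Rado theorem states: for n ≥ 2k, an intersecting family of k-subsets of an n-element set has size at most C(n − 1, k − 1), with equality for 'star' families {A ⊆ [n] : |A| = k, i ∈ A} (fix an element i). For n = 481, k = 9: C(480, 8) = 65908669977641700.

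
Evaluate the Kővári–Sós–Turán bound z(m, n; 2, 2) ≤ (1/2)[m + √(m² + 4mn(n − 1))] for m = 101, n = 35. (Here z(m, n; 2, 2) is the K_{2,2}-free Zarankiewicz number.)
z(101, 35; 2, 2) ≤ (1/2)[101 + √(101² + 4·101·35·34)] = (1/2)[101 + √490961] = 400.843

Kővári–Sós–Turán: let r_1, ..., r_101 be the row sums and z = Σ r_i the total number of 1s. Each pair of columns can share at most one row with both entries 1 (else a 2×2 all-ones block appears), so Σ_i C(r_i, 2) ≤ C(35, 2) = 595. By convexity Σ_i C(r_i, 2) ≥ 101·C(z/101, 2) = z(z − 101)/(2·101), giving z² − 101z − 101·35·34 ≤ 0 and hence z ≤ (1/2)[101 + √(10201 + 4·120190)] = (1/2)[101 + √490961] ≈ (1/2)(101 + 700.6861) = 400.843.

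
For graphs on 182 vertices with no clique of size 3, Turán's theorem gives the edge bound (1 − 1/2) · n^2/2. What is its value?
Turán density bound = (1/2) · 182^2/2 = 8281

Turán's theorem: ex(n, K_{r+1}) is achieved by the complete r-partite Turán graph T(n, r) with parts as balanced as possible, and is at most (1 − 1/r) · n^2/2. For r = 2, n = 182: the density bound is (1/2) · 33124/2 = 8281. Since 2 ∣ 182, the Turán graph T(182, 2) has parts of equal size 91, and its edge count e(T(182, 2)) = 8281 attains the density bound exactly.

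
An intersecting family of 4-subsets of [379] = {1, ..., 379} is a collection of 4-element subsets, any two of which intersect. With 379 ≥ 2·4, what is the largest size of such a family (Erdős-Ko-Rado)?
max |F| = C(378, 3) = 8930376

The Erdős-Ko-Rado theorem states: for n ≥ 2k, an intersecting family of k-subsets of an n-element set has size at most C(n − 1, k − 1), with equality for 'star' families {A ⊆ [n] : |A| = k, i ∈ A} (fix an element i). For n = 379, k = 4: C(378, 3) = 8930376.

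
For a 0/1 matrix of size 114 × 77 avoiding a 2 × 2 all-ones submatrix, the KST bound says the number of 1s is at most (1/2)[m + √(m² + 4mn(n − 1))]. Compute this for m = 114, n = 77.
z(114, 77; 2, 2) ≤ (1/2)[114 + √(114² + 4·114·77·76)] = (1/2)[114 + √2681508] = 875.7655

Kővári–Sós–Turán: let r_1, ..., r_114 be the row sums and z = Σ r_i the total number of 1s. Each pair of columns can share at most one row with both entries 1 (else a 2×2 all-ones block appears), so Σ_i C(r_i, 2) ≤ C(77, 2) = 2926. By convexity Σ_i C(r_i, 2) ≥ 114·C(z/114, 2) = z(z − 114)/(2·114), giving z² − 114z − 114·77·76 ≤ 0 and hence z ≤ (1/2)[114 + √(12996 + 4·667128)] = (1/2)[114 + √2681508] ≈ (1/2)(114 + 1637.5311) = 875.7655.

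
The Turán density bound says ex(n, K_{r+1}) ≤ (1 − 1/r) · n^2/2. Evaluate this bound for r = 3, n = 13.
Turán density bound = (2/3) · 13^2/2 = 169/3 ≈ 56.3333

Turán's theorem: ex(n, K_{r+1}) is achieved by the complete r-partite Turán graph T(n, r) with parts as balanced as possible, and is at most (1 − 1/r) · n^2/2. For r = 3, n = 13: the density bound is (2/3) · 169/2 = 169/3 ≈ 56.3333. The integer-valued extremum is e(T(13, 3)) = 56, which is strictly less than the density bound 169/3 since 3 ∤ 13 (the parts of T(13, 3) cannot all be equal).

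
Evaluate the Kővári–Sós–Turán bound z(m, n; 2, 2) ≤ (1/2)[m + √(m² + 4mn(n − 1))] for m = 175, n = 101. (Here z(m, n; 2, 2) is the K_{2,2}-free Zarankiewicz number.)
z(175, 101; 2, 2) ≤ (1/2)[175 + √(175² + 4·175·101·100)] = (1/2)[175 + √7100625] = 1419.8499

Kővári–Sós–Turán: let r_1, ..., r_175 be the row sums and z = Σ r_i the total number of 1s. Each pair of columns can share at most one row with both entries 1 (else a 2×2 all-ones block appears), so Σ_i C(r_i, 2) ≤ C(101, 2) = 5050. By convexity Σ_i C(r_i, 2) ≥ 175·C(z/175, 2) = z(z − 175)/(2·175), giving z² − 175z − 175·101·100 ≤ 0 and hence z ≤ (1/2)[175 + √(30625 + 4·1767500)] = (1/2)[175 + √7100625] ≈ (1/2)(175 + 2664.6998) = 1419.8499.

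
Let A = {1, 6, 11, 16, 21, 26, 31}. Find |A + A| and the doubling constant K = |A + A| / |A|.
K = |A + A| / |A| = 13/7

Enumerate A + A = {a + b : a, b ∈ A}. With |A| = 7, there are |A|^2 = 49 ordered sum pairs; collecting distinct values, A + A = {2, 7, 12, 17, 22, 27, 32, 37, 42, 47, 52, 57, 62}, so |A + A| = 13. Thus K = 13/7. Here |A + A| = 2|A| − 1 = 13, the minimum possible — so K = 13/7 is minimal, which holds iff A is an arithmetic progression.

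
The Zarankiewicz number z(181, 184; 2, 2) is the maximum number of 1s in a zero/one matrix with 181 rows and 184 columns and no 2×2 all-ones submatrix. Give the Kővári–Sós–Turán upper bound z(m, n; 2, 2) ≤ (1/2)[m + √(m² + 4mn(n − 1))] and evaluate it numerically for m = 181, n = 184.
z(181, 184; 2, 2) ≤ (1/2)[181 + √(181² + 4·181·184·183)] = (1/2)[181 + √24411289] = 2560.8891

Kővári–Sós–Turán: let r_1, ..., r_181 be the row sums and z = Σ r_i the total number of 1s. Each pair of columns can share at most one row with both entries 1 (else a 2×2 all-ones block appears), so Σ_i C(r_i, 2) ≤ C(184, 2) = 16836. By convexity Σ_i C(r_i, 2) ≥ 181·C(z/181, 2) = z(z − 181)/(2·181), giving z² − 181z − 181·184·183 ≤ 0 and hence z ≤ (1/2)[181 + √(32761 + 4·6094632)] = (1/2)[181 + √24411289] ≈ (1/2)(181 + 4940.7782) = 2560.8891.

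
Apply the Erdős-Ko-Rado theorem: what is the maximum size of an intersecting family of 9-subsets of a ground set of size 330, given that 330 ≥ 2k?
max |F| = C(329, 8) = 3124649699192385

Erdős-Ko-Rado (1961): when n ≥ 2k, max |F| = C(n−1, k−1). The bound is attained by the star {A : i ∈ A} for any fixed i ∈ [n]. Here C(330−1, 9−1) = C(329, 8) = 3124649699192385.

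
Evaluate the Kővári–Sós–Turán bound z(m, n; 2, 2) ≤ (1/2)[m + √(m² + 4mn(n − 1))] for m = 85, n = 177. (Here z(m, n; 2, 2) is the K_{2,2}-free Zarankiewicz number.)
z(85, 177; 2, 2) ≤ (1/2)[85 + √(85² + 4·85·177·176)] = (1/2)[85 + √10598905] = 1670.298

Kővári–Sós–Turán: let r_1, ..., r_85 be the row sums and z = Σ r_i the total number of 1s. Each pair of columns can share at most one row with both entries 1 (else a 2×2 all-ones block appears), so Σ_i C(r_i, 2) ≤ C(177, 2) = 15576. By convexity Σ_i C(r_i, 2) ≥ 85·C(z/85, 2) = z(z − 85)/(2·85), giving z² − 85z − 85·177·176 ≤ 0 and hence z ≤ (1/2)[85 + √(7225 + 4·2647920)] = (1/2)[85 + √10598905] ≈ (1/2)(85 + 3255.596) = 1670.298.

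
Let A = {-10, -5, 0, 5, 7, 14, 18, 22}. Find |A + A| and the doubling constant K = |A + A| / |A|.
K = |A + A| / |A| = 30/8 = 15/4

Enumerate A + A = {a + b : a, b ∈ A}. With |A| = 8, there are |A|^2 = 64 ordered sum pairs; collecting distinct values, A + A = {-20, -15, -10, -5, -3, 0, 2, 4, 5, 7, 8, 9, 10, 12, 13, 14, 17, 18, 19, 21, 22, 23, 25, 27, 28, 29, 32, 36, 40, 44}, so |A + A| = 30. Thus K = 30/8 = 15/4. For comparison, the minimum possible |A + A| over all 8-element sets is 2·8 − 1 = 15 (so min K = 15/8), attained only by arithmetic progressions.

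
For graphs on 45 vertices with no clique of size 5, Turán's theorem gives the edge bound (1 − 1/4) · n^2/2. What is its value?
Turán density bound = (3/4) · 45^2/2 = 6075/8 ≈ 759.375

Turán's theorem: ex(n, K_{r+1}) is achieved by the complete r-partite Turán graph T(n, r) with parts as balanced as possible, and is at most (1 − 1/r) · n^2/2. For r = 4, n = 45: the density bound is (3/4) · 2025/2 = 6075/8 ≈ 759.375. The integer-valued extremum is e(T(45, 4)) = 759, which is strictly less than the density bound 6075/8 since 4 ∤ 45 (the parts of T(45, 4) cannot all be equal).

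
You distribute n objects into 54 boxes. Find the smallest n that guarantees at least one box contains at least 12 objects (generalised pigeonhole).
n = (12 − 1)·54 + 1 = 595

By the generalised pigeonhole principle, to guarantee some box contains ≥ r objects we need more than (r − 1) · k objects total. Threshold: n = (r − 1) · k + 1. With r = 12 and k = 54: n = 11 · 54 + 1 = 594 + 1 = 595. For n = 594 = 11 · 54, we can put exactly 11 objects in every box, avoiding 12 in any single one — so 595 is tight.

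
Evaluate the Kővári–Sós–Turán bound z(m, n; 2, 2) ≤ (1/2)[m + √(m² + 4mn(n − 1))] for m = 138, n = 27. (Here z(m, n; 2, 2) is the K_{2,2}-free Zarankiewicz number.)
z(138, 27; 2, 2) ≤ (1/2)[138 + √(138² + 4·138·27·26)] = (1/2)[138 + √406548] = 387.8056

Kővári–Sós–Turán: let r_1, ..., r_138 be the row sums and z = Σ r_i the total number of 1s. Each pair of columns can share at most one row with both entries 1 (else a 2×2 all-ones block appears), so Σ_i C(r_i, 2) ≤ C(27, 2) = 351. By convexity Σ_i C(r_i, 2) ≥ 138·C(z/138, 2) = z(z − 138)/(2·138), giving z² − 138z − 138·27·26 ≤ 0 and hence z ≤ (1/2)[138 + √(19044 + 4·96876)] = (1/2)[138 + √406548] ≈ (1/2)(138 + 637.6112) = 387.8056.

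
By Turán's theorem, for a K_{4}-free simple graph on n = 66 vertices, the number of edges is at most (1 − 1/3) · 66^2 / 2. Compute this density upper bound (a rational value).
Turán density bound = (2/3) · 66^2/2 = 1452

Turán's theorem: ex(n, K_{r+1}) is achieved by the complete r-partite Turán graph T(n, r) with parts as balanced as possible, and is at most (1 − 1/r) · n^2/2. For r = 3, n = 66: the density bound is (2/3) · 4356/2 = 1452. Since 3 ∣ 66, the Turán graph T(66, 3) has parts of equal size 22, and its edge count e(T(66, 3)) = 1452 attains the density bound exactly.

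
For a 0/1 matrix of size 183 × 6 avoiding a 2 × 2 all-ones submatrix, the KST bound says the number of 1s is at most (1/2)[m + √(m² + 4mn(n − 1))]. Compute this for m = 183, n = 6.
z(183, 6; 2, 2) ≤ (1/2)[183 + √(183² + 4·183·6·5)] = (1/2)[183 + √55449] = 209.2381

Kővári–Sós–Turán: let r_1, ..., r_183 be the row sums and z = Σ r_i the total number of 1s. Each pair of columns can share at most one row with both entries 1 (else a 2×2 all-ones block appears), so Σ_i C(r_i, 2) ≤ C(6, 2) = 15. By convexity Σ_i C(r_i, 2) ≥ 183·C(z/183, 2) = z(z − 183)/(2·183), giving z² − 183z − 183·6·5 ≤ 0 and hence z ≤ (1/2)[183 + √(33489 + 4·5490)] = (1/2)[183 + √55449] ≈ (1/2)(183 + 235.4761) = 209.2381.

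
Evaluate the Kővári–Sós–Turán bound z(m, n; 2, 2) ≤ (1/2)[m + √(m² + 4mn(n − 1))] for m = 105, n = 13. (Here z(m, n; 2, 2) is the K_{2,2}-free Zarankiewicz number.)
z(105, 13; 2, 2) ≤ (1/2)[105 + √(105² + 4·105·13·12)] = (1/2)[105 + √76545] = 190.8338

Kővári–Sós–Turán: let r_1, ..., r_105 be the row sums and z = Σ r_i the total number of 1s. Each pair of columns can share at most one row with both entries 1 (else a 2×2 all-ones block appears), so Σ_i C(r_i, 2) ≤ C(13, 2) = 78. By convexity Σ_i C(r_i, 2) ≥ 105·C(z/105, 2) = z(z − 105)/(2·105), giving z² − 105z − 105·13·12 ≤ 0 and hence z ≤ (1/2)[105 + √(11025 + 4·16380)] = (1/2)[105 + √76545] ≈ (1/2)(105 + 276.6677) = 190.8338.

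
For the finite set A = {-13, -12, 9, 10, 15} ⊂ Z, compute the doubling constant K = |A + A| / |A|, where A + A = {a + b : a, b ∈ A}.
K = |A + A| / |A| = 14/5

Enumerate A + A = {a + b : a, b ∈ A}. With |A| = 5, there are |A|^2 = 25 ordered sum pairs; collecting distinct values, A + A = {-26, -25, -24, -4, -3, -2, 2, 3, 18, 19, 20, 24, 25, 30}, so |A + A| = 14. Thus K = 14/5. For comparison, the minimum possible |A + A| over all 5-element sets is 2·5 − 1 = 9 (so min K = 9/5), attained only by arithmetic progressions.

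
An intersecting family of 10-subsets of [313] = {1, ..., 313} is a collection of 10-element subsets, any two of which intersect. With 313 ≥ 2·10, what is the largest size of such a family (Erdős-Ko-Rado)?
max |F| = C(312, 9) = 68715714220101520

The Erdős-Ko-Rado theorem states: for n ≥ 2k, an intersecting family of k-subsets of an n-element set has size at most C(n − 1, k − 1), with equality for 'star' families {A ⊆ [n] : |A| = k, i ∈ A} (fix an element i). For n = 313, k = 10: C(312, 9) = 68715714220101520.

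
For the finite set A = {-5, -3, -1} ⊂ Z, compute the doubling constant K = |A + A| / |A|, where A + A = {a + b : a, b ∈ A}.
K = |A + A| / |A| = 5/3

Enumerate A + A = {a + b : a, b ∈ A}. With |A| = 3, there are |A|^2 = 9 ordered sum pairs; collecting distinct values, A + A = {-10, -8, -6, -4, -2}, so |A + A| = 5. Thus K = 5/3. Here |A + A| = 2|A| − 1 = 5, the minimum possible — so K = 5/3 is minimal, which holds iff A is an arithmetic progression.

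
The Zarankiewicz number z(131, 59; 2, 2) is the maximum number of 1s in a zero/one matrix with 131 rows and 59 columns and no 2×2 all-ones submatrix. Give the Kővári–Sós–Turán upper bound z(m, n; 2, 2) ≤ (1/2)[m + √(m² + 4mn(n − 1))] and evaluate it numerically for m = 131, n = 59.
z(131, 59; 2, 2) ≤ (1/2)[131 + √(131² + 4·131·59·58)] = (1/2)[131 + √1810289] = 738.2349

Kővári–Sós–Turán: let r_1, ..., r_131 be the row sums and z = Σ r_i the total number of 1s. Each pair of columns can share at most one row with both entries 1 (else a 2×2 all-ones block appears), so Σ_i C(r_i, 2) ≤ C(59, 2) = 1711. By convexity Σ_i C(r_i, 2) ≥ 131·C(z/131, 2) = z(z − 131)/(2·131), giving z² − 131z − 131·59·58 ≤ 0 and hence z ≤ (1/2)[131 + √(17161 + 4·448282)] = (1/2)[131 + √1810289] ≈ (1/2)(131 + 1345.4698) = 738.2349.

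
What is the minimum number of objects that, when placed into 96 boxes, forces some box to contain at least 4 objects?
n = (4 − 1)·96 + 1 = 289

By the generalised pigeonhole principle, to guarantee some box contains ≥ r objects we need more than (r − 1) · k objects total. Threshold: n = (r − 1) · k + 1. With r = 4 and k = 96: n = 3 · 96 + 1 = 288 + 1 = 289. For n = 288 = 3 · 96, we can put exactly 3 objects in every box, avoiding 4 in any single one — so 289 is tight.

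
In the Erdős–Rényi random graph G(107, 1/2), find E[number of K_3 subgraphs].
E[# K_3] = C(107, 3) · (1/2)^C(3, 2) = 198485 / 2^3 = 24810.625

For each 3-subset S of vertices (there are C(107, 3) = 198485 such S), let X_S = 1 if S induces a K_3 (all C(3, 2) = 3 edges present). Then P(X_S = 1) = (1/2)^3 = 1/8. By linearity of expectation, E[# K_3] = C(107, 3) · (1/2)^3 = 198485 / 8 = 24810.625.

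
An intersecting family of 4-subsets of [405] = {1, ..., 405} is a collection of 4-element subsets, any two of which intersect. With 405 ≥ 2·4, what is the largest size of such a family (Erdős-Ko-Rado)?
max |F| = C(404, 3) = 10908404

Erdős-Ko-Rado (1961): when n ≥ 2k, max |F| = C(n−1, k−1). The bound is attained by the star {A : i ∈ A} for any fixed i ∈ [n]. Here C(405−1, 4−1) = C(404, 3) = 10908404.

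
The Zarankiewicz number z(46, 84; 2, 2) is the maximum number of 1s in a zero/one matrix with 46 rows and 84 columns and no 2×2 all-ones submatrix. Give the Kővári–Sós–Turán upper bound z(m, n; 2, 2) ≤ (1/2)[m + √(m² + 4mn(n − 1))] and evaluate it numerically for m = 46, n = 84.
z(46, 84; 2, 2) ≤ (1/2)[46 + √(46² + 4·46·84·83)] = (1/2)[46 + √1284964] = 589.7813

Kővári–Sós–Turán: let r_1, ..., r_46 be the row sums and z = Σ r_i the total number of 1s. Each pair of columns can share at most one row with both entries 1 (else a 2×2 all-ones block appears), so Σ_i C(r_i, 2) ≤ C(84, 2) = 3486. By convexity Σ_i C(r_i, 2) ≥ 46·C(z/46, 2) = z(z − 46)/(2·46), giving z² − 46z − 46·84·83 ≤ 0 and hence z ≤ (1/2)[46 + √(2116 + 4·320712)] = (1/2)[46 + √1284964] ≈ (1/2)(46 + 1133.5625) = 589.7813.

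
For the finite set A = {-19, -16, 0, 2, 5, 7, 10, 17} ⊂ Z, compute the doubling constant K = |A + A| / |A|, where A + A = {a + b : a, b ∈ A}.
K = |A + A| / |A| = 30/8 = 15/4

Enumerate A + A = {a + b : a, b ∈ A}. With |A| = 8, there are |A|^2 = 64 ordered sum pairs; collecting distinct values, A + A = {-38, -35, -32, -19, -17, -16, -14, -12, -11, -9, -6, -2, 0, 1, 2, 4, 5, 7, 9, 10, 12, 14, 15, 17, 19, 20, 22, 24, 27, 34}, so |A + A| = 30. Thus K = 30/8 = 15/4. For comparison, the minimum possible |A + A| over all 8-element sets is 2·8 − 1 = 15 (so min K = 15/8), attained only by arithmetic progressions.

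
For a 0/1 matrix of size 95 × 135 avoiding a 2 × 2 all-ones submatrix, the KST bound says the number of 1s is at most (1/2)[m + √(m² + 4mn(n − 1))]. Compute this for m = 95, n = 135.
z(95, 135; 2, 2) ≤ (1/2)[95 + √(95² + 4·95·135·134)] = (1/2)[95 + √6883225] = 1359.295

Kővári–Sós–Turán: let r_1, ..., r_95 be the row sums and z = Σ r_i the total number of 1s. Each pair of columns can share at most one row with both entries 1 (else a 2×2 all-ones block appears), so Σ_i C(r_i, 2) ≤ C(135, 2) = 9045. By convexity Σ_i C(r_i, 2) ≥ 95·C(z/95, 2) = z(z − 95)/(2·95), giving z² − 95z − 95·135·134 ≤ 0 and hence z ≤ (1/2)[95 + √(9025 + 4·1718550)] = (1/2)[95 + √6883225] ≈ (1/2)(95 + 2623.5901) = 1359.295.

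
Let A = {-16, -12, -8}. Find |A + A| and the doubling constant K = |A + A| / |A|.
K = |A + A| / |A| = 5/3

Enumerate A + A = {a + b : a, b ∈ A}. With |A| = 3, there are |A|^2 = 9 ordered sum pairs; collecting distinct values, A + A = {-32, -28, -24, -20, -16}, so |A + A| = 5. Thus K = 5/3. Here |A + A| = 2|A| − 1 = 5, the minimum possible — so K = 5/3 is minimal, which holds iff A is an arithmetic progression.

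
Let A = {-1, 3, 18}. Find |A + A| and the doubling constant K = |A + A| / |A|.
K = |A + A| / |A| = 6/3 = 2

Enumerate A + A = {a + b : a, b ∈ A}. With |A| = 3, there are |A|^2 = 9 ordered sum pairs; collecting distinct values, A + A = {-2, 2, 6, 17, 21, 36}, so |A + A| = 6. Thus K = 6/3 = 2. For comparison, the minimum possible |A + A| over all 3-element sets is 2·3 − 1 = 5 (so min K = 5/3), attained only by arithmetic progressions.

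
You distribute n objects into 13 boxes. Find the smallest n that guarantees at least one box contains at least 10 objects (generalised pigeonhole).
n = (10 − 1)·13 + 1 = 118

By the generalised pigeonhole principle, to guarantee some box contains ≥ r objects we need more than (r − 1) · k objects total. Threshold: n = (r − 1) · k + 1. With r = 10 and k = 13: n = 9 · 13 + 1 = 117 + 1 = 118. For n = 117 = 9 · 13, we can put exactly 9 objects in every box, avoiding 10 in any single one — so 118 is tight.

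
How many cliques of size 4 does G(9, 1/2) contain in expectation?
E[# K_4] = C(9, 4) · (1/2)^C(4, 2) = 126 / 2^6 = 63/32 = 1.96875

For each 4-subset S of vertices (there are C(9, 4) = 126 such S), let X_S = 1 if S induces a K_4 (all C(4, 2) = 6 edges present). Then P(X_S = 1) = (1/2)^6 = 1/64. By linearity of expectation, E[# K_4] = C(9, 4) · (1/2)^6 = 126 / 64 = 63/32 = 1.96875.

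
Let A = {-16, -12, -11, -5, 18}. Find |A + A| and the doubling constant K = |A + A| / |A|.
K = |A + A| / |A| = 15/5 = 3

Enumerate A + A = {a + b : a, b ∈ A}. With |A| = 5, there are |A|^2 = 25 ordered sum pairs; collecting distinct values, A + A = {-32, -28, -27, -24, -23, -22, -21, -17, -16, -10, 2, 6, 7, 13, 36}, so |A + A| = 15. Thus K = 15/5 = 3. For comparison, the minimum possible |A + A| over all 5-element sets is 2·5 − 1 = 9 (so min K = 9/5), attained only by arithmetic progressions.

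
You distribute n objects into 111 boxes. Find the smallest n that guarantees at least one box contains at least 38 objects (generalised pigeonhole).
n = (38 − 1)·111 + 1 = 4108

By the generalised pigeonhole principle, to guarantee some box contains ≥ r objects we need more than (r − 1) · k objects total. Threshold: n = (r − 1) · k + 1. With r = 38 and k = 111: n = 37 · 111 + 1 = 4107 + 1 = 4108. For n = 4107 = 37 · 111, we can put exactly 37 objects in every box, avoiding 38 in any single one — so 4108 is tight.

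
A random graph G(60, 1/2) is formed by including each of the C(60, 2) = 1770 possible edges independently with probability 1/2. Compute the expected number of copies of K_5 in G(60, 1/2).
E[# K_5] = C(60, 5) · (1/2)^C(5, 2) = 5461512 / 2^10 = 682689/128 = 5333.5078125

For each 5-subset S of vertices (there are C(60, 5) = 5461512 such S), let X_S = 1 if S induces a K_5 (all C(5, 2) = 10 edges present). Then P(X_S = 1) = (1/2)^10 = 1/1024. By linearity of expectation, E[# K_5] = C(60, 5) · (1/2)^10 = 5461512 / 1024 = 682689/128 = 5333.5078125.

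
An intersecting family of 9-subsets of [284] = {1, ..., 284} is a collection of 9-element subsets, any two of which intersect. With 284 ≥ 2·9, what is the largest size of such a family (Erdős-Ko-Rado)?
max |F| = C(283, 8) = 923458157336331

Erdős-Ko-Rado (1961): when n ≥ 2k, max |F| = C(n−1, k−1). The bound is attained by the star {A : i ∈ A} for any fixed i ∈ [n]. Here C(284−1, 9−1) = C(283, 8) = 923458157336331.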